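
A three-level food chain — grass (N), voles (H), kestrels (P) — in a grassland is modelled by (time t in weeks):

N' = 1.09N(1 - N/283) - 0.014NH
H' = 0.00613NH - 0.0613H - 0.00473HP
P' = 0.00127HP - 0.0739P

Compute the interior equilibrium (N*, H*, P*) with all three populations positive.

N* ≈ 71.5, H* ≈ 58.2, P* ≈ 79.7

From dP/dt = 0: 0.00127H* = 0.0739, so H* = 58.2.
From dN/dt = 0: 1.09(1 - N*/283) = 0.014·58.2, giving N* = 283·(1 - 0.747) = 71.5.
From dH/dt = 0: 0.00613·71.5 - 0.0613 = 0.00473P*, so P* = 0.377/0.00473 = 79.7.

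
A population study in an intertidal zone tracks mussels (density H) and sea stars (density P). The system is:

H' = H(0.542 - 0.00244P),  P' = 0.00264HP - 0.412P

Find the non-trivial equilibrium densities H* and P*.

H* ≈ 156, P* ≈ 222

Set dP/dt = 0 with P > 0: 0.00264H - 0.412 = 0, so H* = 0.412/0.00264 = 156.
Set dH/dt = 0 with H > 0: 0.542 - 0.00244P = 0, so P* = 0.542/0.00244 = 222.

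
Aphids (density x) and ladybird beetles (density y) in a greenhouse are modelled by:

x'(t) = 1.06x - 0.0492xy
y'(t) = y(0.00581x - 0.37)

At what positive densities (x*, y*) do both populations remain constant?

Set dy/dt = 0 with y > 0: 0.00581x - 0.37 = 0, so x* = 0.37/0.00581 = 63.7.
Set dx/dt = 0 with x > 0: 1.06 - 0.0492y = 0, so y* = 1.06/0.0492 = 21.5.

x* ≈ 63.7, y* ≈ 21.5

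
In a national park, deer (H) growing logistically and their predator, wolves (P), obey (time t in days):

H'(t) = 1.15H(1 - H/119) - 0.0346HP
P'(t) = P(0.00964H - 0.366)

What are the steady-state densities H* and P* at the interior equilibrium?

From dP/dt = 0 with P > 0: 0.00964H* = 0.366, so H* = 38.
Substitute into dH/dt = 0: 1.15(1 - 38/119) = 0.0346P*.
The bracket is 0.681, giving P* = 0.783/0.0346 = 22.6.

H* ≈ 38, P* ≈ 22.6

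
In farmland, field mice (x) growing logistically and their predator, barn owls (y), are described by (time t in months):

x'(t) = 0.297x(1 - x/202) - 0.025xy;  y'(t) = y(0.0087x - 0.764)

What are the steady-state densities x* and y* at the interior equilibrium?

From dy/dt = 0 with y > 0: 0.0087x* = 0.764, so x* = 87.8.
Substitute into dx/dt = 0: 0.297(1 - 87.8/202) = 0.025y*.
The bracket is 0.565, giving y* = 0.168/0.025 = 6.72.

x* ≈ 87.8, y* ≈ 6.72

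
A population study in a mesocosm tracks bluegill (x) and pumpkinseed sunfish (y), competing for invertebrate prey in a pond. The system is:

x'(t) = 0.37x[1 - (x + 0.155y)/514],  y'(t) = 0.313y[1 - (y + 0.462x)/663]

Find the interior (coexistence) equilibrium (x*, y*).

x* ≈ 443, y* ≈ 458

Setting both brackets to zero gives the nullclines x + 0.155y = 514 and 0.462x + y = 663.
Substituting y = 663 - 0.462x into the first: x(1 - 0.155·0.462) = 514 - 0.155·663.
So x* = 411/0.928 = 443, and then y* = 663 - 0.462·443 = 458.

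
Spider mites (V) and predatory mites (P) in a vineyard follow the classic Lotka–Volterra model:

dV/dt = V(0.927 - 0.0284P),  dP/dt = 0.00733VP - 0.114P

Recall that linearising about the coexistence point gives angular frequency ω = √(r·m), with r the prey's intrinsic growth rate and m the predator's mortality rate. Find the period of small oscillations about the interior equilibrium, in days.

Here r = 0.927 and m = 0.114, so r·m = 0.106.
ω = √0.106 = 0.325 per day, hence T = 2π/ω ≈ 19.3 days.

T ≈ 19.3 days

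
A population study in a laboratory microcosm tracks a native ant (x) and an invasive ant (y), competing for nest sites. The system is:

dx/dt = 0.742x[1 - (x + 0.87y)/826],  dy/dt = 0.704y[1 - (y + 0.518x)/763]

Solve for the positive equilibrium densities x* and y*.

x* ≈ 295, y* ≈ 610

Setting both brackets to zero gives the nullclines x + 0.87y = 826 and 0.518x + y = 763.
Substituting y = 763 - 0.518x into the first: x(1 - 0.87·0.518) = 826 - 0.87·763.
So x* = 162/0.549 = 295, and then y* = 763 - 0.518·295 = 610.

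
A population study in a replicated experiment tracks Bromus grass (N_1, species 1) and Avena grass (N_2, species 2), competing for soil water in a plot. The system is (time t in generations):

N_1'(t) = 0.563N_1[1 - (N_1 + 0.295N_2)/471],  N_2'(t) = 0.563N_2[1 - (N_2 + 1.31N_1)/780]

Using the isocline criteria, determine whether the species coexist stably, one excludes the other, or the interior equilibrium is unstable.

Compare the nullcline intercepts: K1/α12 = 471/0.295 = 1600 > K2 = 780; K2/α21 = 780/1.31 = 595 > K1 = 471.
Since both inequalities hold, each species can invade when rare, so the interior equilibrium is stable.

stable coexistence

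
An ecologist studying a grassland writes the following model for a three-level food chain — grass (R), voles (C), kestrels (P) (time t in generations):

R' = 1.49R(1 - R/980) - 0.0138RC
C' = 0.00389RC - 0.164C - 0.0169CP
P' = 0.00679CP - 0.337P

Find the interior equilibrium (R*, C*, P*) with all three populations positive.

From dP/dt = 0: 0.00679C* = 0.337, so C* = 49.6.
From dR/dt = 0: 1.49(1 - R*/980) = 0.0138·49.6, giving R* = 980·(1 - 0.46) = 530.
From dC/dt = 0: 0.00389·530 - 0.164 = 0.0169P*, so P* = 1.9/0.0169 = 112.

R* ≈ 530, C* ≈ 49.6, P* ≈ 112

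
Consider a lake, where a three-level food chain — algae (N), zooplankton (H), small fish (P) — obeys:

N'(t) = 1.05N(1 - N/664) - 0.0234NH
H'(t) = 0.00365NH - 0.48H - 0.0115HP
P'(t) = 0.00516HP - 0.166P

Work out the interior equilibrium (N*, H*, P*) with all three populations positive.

N* ≈ 188, H* ≈ 32.2, P* ≈ 17.9

From dP/dt = 0: 0.00516H* = 0.166, so H* = 32.2.
From dN/dt = 0: 1.05(1 - N*/664) = 0.0234·32.2, giving N* = 664·(1 - 0.717) = 188.
From dH/dt = 0: 0.00365·188 - 0.48 = 0.0115P*, so P* = 0.206/0.0115 = 17.9.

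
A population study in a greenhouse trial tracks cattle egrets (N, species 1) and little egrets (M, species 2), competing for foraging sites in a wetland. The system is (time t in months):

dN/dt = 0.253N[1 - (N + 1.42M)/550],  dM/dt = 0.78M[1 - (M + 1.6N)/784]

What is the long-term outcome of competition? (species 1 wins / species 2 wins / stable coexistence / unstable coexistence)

Compare the nullcline intercepts: K1/α12 = 550/1.42 = 387 < K2 = 784; K2/α21 = 784/1.6 = 490 < K1 = 550.
Since both are reversed, neither can invade when rare; the interior point is a saddle.

unstable coexistence (outcome depends on initial conditions)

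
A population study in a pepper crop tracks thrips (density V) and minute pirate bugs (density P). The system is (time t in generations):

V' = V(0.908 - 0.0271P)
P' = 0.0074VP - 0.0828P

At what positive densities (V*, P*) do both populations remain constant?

V* ≈ 11.2, P* ≈ 33.5

Set dP/dt = 0 with P > 0: 0.0074V - 0.0828 = 0, so V* = 0.0828/0.0074 = 11.2.
Set dV/dt = 0 with V > 0: 0.908 - 0.0271P = 0, so P* = 0.908/0.0271 = 33.5.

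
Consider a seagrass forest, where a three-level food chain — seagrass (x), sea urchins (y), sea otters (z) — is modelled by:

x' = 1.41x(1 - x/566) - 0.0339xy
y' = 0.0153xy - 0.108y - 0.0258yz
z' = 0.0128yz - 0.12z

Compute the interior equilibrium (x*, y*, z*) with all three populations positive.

From dz/dt = 0: 0.0128y* = 0.12, so y* = 9.38.
From dx/dt = 0: 1.41(1 - x*/566) = 0.0339·9.38, giving x* = 566·(1 - 0.225) = 438.
From dy/dt = 0: 0.0153·438 - 0.108 = 0.0258z*, so z* = 6.6/0.0258 = 256.

x* ≈ 438, y* ≈ 9.38, z* ≈ 256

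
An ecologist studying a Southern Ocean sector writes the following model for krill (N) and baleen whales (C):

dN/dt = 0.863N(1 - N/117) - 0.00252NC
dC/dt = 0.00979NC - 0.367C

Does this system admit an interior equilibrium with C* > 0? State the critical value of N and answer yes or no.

Threshold N = 37.5; K > 37.5, so yes, the predator persists.

The predator equation gives dC/dt > 0 only when N > 0.367/0.00979 = 37.5.
Without the predator, N → K = 117. Since 117 > 37.5, the predator can invade and persist.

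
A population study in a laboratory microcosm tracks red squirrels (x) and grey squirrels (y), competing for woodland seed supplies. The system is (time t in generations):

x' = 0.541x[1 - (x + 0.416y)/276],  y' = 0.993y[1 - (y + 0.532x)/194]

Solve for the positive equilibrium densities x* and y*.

Setting both brackets to zero gives the nullclines x + 0.416y = 276 and 0.532x + y = 194.
Substituting y = 194 - 0.532x into the first: x(1 - 0.416·0.532) = 276 - 0.416·194.
So x* = 195/0.779 = 251, and then y* = 194 - 0.532·251 = 60.6.

x* ≈ 251, y* ≈ 60.6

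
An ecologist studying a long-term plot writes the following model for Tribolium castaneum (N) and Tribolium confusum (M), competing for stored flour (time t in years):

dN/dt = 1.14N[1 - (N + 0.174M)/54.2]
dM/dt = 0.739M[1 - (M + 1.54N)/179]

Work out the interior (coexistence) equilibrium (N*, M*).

N* ≈ 31.5, M* ≈ 131

Setting both brackets to zero gives the nullclines N + 0.174M = 54.2 and 1.54N + M = 179.
Substituting M = 179 - 1.54N into the first: N(1 - 0.174·1.54) = 54.2 - 0.174·179.
So N* = 23.1/0.732 = 31.5, and then M* = 179 - 1.54·31.5 = 131.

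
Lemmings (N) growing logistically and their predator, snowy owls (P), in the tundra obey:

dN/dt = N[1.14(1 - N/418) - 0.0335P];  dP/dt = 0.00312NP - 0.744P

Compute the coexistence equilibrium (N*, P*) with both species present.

N* ≈ 238, P* ≈ 14.6

From dP/dt = 0 with P > 0: 0.00312N* = 0.744, so N* = 238.
Substitute into dN/dt = 0: 1.14(1 - 238/418) = 0.0335P*.
The bracket is 0.43, giving P* = 0.49/0.0335 = 14.6.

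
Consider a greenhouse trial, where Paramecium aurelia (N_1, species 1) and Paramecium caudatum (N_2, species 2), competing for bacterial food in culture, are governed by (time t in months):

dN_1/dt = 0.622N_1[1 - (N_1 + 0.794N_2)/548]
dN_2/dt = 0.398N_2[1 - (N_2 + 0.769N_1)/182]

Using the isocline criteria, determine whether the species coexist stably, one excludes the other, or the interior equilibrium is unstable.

species 1 excludes species 2

Compare the nullcline intercepts: K1/α12 = 548/0.794 = 690 > K2 = 182; K2/α21 = 182/0.769 = 237 < K1 = 548.
Since the inequalities point opposite ways, species 1 can invade but species 2 cannot.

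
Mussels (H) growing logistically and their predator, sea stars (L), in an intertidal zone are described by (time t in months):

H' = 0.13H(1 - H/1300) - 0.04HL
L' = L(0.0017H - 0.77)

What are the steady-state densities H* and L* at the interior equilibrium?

From dL/dt = 0 with L > 0: 0.0017H* = 0.77, so H* = 453.
Substitute into dH/dt = 0: 0.13(1 - 453/1300) = 0.04L*.
The bracket is 0.652, giving L* = 0.0847/0.04 = 2.12.

H* ≈ 453, L* ≈ 2.12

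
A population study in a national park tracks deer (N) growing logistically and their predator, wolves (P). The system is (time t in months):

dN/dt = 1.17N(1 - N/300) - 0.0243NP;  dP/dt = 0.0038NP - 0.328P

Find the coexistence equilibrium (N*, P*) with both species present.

N* ≈ 86.3, P* ≈ 34.3

From dP/dt = 0 with P > 0: 0.0038N* = 0.328, so N* = 86.3.
Substitute into dN/dt = 0: 1.17(1 - 86.3/300) = 0.0243P*.
The bracket is 0.712, giving P* = 0.833/0.0243 = 34.3.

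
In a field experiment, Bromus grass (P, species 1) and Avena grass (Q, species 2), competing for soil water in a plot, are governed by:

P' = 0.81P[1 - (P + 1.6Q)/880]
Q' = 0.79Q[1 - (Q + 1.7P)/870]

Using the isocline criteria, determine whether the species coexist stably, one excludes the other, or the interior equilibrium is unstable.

unstable coexistence (outcome depends on initial conditions)

Compare the nullcline intercepts: K1/α12 = 880/1.6 = 550 < K2 = 870; K2/α21 = 870/1.7 = 512 < K1 = 880.
Since both are reversed, neither can invade when rare; the interior point is a saddle.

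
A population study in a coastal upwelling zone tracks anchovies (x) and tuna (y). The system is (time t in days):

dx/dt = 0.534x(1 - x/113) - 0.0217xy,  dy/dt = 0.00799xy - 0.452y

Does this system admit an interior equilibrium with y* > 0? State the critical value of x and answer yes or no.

The predator equation gives dy/dt > 0 only when x > 0.452/0.00799 = 56.6.
Without the predator, x → K = 113. Since 113 > 56.6, the predator can invade and persist.

Threshold x = 56.6; K > 56.6, so yes, the predator persists.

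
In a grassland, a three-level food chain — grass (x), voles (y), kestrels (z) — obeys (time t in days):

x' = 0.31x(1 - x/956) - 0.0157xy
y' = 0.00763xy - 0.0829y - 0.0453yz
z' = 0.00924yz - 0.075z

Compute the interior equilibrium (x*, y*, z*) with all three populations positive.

From dz/dt = 0: 0.00924y* = 0.075, so y* = 8.12.
From dx/dt = 0: 0.31(1 - x*/956) = 0.0157·8.12, giving x* = 956·(1 - 0.411) = 563.
From dy/dt = 0: 0.00763·563 - 0.0829 = 0.0453z*, so z* = 4.21/0.0453 = 93.

x* ≈ 563, y* ≈ 8.12, z* ≈ 93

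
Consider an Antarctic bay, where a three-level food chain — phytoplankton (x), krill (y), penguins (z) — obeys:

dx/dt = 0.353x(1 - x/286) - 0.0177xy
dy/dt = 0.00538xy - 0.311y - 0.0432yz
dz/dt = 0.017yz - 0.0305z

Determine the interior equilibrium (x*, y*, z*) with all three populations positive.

From dz/dt = 0: 0.017y* = 0.0305, so y* = 1.79.
From dx/dt = 0: 0.353(1 - x*/286) = 0.0177·1.79, giving x* = 286·(1 - 0.09) = 260.
From dy/dt = 0: 0.00538·260 - 0.311 = 0.0432z*, so z* = 1.09/0.0432 = 25.2.

x* ≈ 260, y* ≈ 1.79, z* ≈ 25.2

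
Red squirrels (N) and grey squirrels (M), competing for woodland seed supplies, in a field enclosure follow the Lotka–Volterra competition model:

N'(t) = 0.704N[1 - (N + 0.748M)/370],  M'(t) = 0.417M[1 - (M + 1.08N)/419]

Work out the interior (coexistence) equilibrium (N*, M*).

N* ≈ 294, M* ≈ 101

Setting both brackets to zero gives the nullclines N + 0.748M = 370 and 1.08N + M = 419.
Substituting M = 419 - 1.08N into the first: N(1 - 0.748·1.08) = 370 - 0.748·419.
So N* = 56.6/0.192 = 294, and then M* = 419 - 1.08·294 = 101.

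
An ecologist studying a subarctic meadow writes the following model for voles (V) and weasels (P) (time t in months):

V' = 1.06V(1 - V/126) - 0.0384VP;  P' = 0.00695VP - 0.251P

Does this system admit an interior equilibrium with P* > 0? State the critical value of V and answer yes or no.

The predator equation gives dP/dt > 0 only when V > 0.251/0.00695 = 36.1.
Without the predator, V → K = 126. Since 126 > 36.1, the predator can invade and persist.

Threshold V = 36.1; K > 36.1, so yes, the predator persists.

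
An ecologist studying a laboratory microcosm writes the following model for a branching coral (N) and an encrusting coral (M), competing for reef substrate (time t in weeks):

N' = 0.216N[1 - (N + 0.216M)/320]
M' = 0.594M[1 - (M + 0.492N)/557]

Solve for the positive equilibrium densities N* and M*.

N* ≈ 223, M* ≈ 447

Setting both brackets to zero gives the nullclines N + 0.216M = 320 and 0.492N + M = 557.
Substituting M = 557 - 0.492N into the first: N(1 - 0.216·0.492) = 320 - 0.216·557.
So N* = 200/0.894 = 223, and then M* = 557 - 0.492·223 = 447.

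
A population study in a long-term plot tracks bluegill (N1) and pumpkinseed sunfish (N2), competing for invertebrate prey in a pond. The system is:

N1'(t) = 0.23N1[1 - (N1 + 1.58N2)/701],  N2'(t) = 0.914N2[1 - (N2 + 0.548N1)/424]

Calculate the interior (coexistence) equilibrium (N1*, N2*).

N1* ≈ 232, N2* ≈ 297

Setting both brackets to zero gives the nullclines N1 + 1.58N2 = 701 and 0.548N1 + N2 = 424.
Substituting N2 = 424 - 0.548N1 into the first: N1(1 - 1.58·0.548) = 701 - 1.58·424.
So N1* = 31.1/0.134 = 232, and then N2* = 424 - 0.548·232 = 297.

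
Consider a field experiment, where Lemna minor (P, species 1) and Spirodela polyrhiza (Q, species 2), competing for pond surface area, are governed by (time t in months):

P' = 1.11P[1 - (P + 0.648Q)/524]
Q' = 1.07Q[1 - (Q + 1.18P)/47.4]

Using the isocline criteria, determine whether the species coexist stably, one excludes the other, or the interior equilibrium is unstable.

species 1 excludes species 2

Compare the nullcline intercepts: K1/α12 = 524/0.648 = 809 > K2 = 47.4; K2/α21 = 47.4/1.18 = 40.2 < K1 = 524.
Since the inequalities point opposite ways, species 1 can invade but species 2 cannot.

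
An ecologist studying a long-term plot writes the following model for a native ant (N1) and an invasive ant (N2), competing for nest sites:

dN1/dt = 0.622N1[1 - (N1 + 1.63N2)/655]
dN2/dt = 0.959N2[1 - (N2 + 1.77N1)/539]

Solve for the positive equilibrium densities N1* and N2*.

N1* ≈ 119, N2* ≈ 329

Setting both brackets to zero gives the nullclines N1 + 1.63N2 = 655 and 1.77N1 + N2 = 539.
Substituting N2 = 539 - 1.77N1 into the first: N1(1 - 1.63·1.77) = 655 - 1.63·539.
So N1* = -224/-1.89 = 119, and then N2* = 539 - 1.77·119 = 329.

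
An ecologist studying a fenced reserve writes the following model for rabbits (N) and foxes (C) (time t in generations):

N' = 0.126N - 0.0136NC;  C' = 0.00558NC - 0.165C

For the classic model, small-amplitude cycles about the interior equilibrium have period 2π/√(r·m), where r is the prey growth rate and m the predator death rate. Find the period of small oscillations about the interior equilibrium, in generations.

T ≈ 43.6 generations

Here r = 0.126 and m = 0.165, so r·m = 0.0208.
ω = √0.0208 = 0.144 per generation, hence T = 2π/ω ≈ 43.6 generations.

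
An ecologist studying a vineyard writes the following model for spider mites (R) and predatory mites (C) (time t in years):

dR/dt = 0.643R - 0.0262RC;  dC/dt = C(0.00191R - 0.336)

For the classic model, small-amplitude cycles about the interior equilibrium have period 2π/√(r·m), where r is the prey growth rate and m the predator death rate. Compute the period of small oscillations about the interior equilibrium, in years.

T ≈ 13.5 years

Here r = 0.643 and m = 0.336, so r·m = 0.216.
ω = √0.216 = 0.465 per year, hence T = 2π/ω ≈ 13.5 years.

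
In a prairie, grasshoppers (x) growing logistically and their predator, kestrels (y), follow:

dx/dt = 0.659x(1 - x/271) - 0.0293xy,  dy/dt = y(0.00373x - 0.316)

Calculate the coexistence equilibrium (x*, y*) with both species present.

From dy/dt = 0 with y > 0: 0.00373x* = 0.316, so x* = 84.7.
Substitute into dx/dt = 0: 0.659(1 - 84.7/271) = 0.0293y*.
The bracket is 0.687, giving y* = 0.453/0.0293 = 15.5.

x* ≈ 84.7, y* ≈ 15.5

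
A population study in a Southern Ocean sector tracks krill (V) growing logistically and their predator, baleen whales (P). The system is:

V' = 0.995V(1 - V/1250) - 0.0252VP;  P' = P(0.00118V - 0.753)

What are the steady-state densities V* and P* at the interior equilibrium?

V* ≈ 638, P* ≈ 19.3

From dP/dt = 0 with P > 0: 0.00118V* = 0.753, so V* = 638.
Substitute into dV/dt = 0: 0.995(1 - 638/1250) = 0.0252P*.
The bracket is 0.489, giving P* = 0.487/0.0252 = 19.3.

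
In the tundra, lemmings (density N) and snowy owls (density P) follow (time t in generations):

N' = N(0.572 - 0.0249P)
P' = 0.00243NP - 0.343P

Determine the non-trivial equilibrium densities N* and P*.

N* ≈ 141, P* ≈ 23

Set dP/dt = 0 with P > 0: 0.00243N - 0.343 = 0, so N* = 0.343/0.00243 = 141.
Set dN/dt = 0 with N > 0: 0.572 - 0.0249P = 0, so P* = 0.572/0.0249 = 23.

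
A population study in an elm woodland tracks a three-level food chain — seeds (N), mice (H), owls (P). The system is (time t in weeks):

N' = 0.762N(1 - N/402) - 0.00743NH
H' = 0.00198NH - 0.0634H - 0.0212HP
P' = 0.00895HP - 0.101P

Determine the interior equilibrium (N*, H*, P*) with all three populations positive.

From dP/dt = 0: 0.00895H* = 0.101, so H* = 11.3.
From dN/dt = 0: 0.762(1 - N*/402) = 0.00743·11.3, giving N* = 402·(1 - 0.11) = 358.
From dH/dt = 0: 0.00198·358 - 0.0634 = 0.0212P*, so P* = 0.645/0.0212 = 30.4.

N* ≈ 358, H* ≈ 11.3, P* ≈ 30.4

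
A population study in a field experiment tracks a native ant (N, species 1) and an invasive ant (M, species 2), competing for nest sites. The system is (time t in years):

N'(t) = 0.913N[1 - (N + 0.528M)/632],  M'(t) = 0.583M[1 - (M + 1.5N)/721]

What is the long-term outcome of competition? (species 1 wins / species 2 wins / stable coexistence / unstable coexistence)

Compare the nullcline intercepts: K1/α12 = 632/0.528 = 1200 > K2 = 721; K2/α21 = 721/1.5 = 481 < K1 = 632.
Since the inequalities point opposite ways, species 1 can invade but species 2 cannot.

species 1 excludes species 2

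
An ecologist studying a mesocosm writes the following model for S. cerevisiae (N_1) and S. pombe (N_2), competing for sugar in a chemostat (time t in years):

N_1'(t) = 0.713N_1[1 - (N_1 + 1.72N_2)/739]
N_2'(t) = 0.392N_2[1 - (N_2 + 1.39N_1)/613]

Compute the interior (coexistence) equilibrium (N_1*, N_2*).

Setting both brackets to zero gives the nullclines N_1 + 1.72N_2 = 739 and 1.39N_1 + N_2 = 613.
Substituting N_2 = 613 - 1.39N_1 into the first: N_1(1 - 1.72·1.39) = 739 - 1.72·613.
So N_1* = -315/-1.39 = 227, and then N_2* = 613 - 1.39·227 = 298.

N_1* ≈ 227, N_2* ≈ 298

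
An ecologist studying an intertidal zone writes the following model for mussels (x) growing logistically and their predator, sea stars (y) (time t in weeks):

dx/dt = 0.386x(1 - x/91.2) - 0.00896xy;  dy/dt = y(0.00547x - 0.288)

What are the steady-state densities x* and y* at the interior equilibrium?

From dy/dt = 0 with y > 0: 0.00547x* = 0.288, so x* = 52.7.
Substitute into dx/dt = 0: 0.386(1 - 52.7/91.2) = 0.00896y*.
The bracket is 0.423, giving y* = 0.163/0.00896 = 18.2.

x* ≈ 52.7, y* ≈ 18.2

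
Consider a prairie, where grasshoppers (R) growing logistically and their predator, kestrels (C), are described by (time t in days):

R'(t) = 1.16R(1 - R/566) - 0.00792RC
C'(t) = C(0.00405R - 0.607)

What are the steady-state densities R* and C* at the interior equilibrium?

From dC/dt = 0 with C > 0: 0.00405R* = 0.607, so R* = 150.
Substitute into dR/dt = 0: 1.16(1 - 150/566) = 0.00792C*.
The bracket is 0.735, giving C* = 0.853/0.00792 = 108.

R* ≈ 150, C* ≈ 108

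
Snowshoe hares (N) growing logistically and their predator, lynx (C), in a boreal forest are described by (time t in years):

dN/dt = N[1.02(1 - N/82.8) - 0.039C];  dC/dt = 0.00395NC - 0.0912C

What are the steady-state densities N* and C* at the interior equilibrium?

From dC/dt = 0 with C > 0: 0.00395N* = 0.0912, so N* = 23.1.
Substitute into dN/dt = 0: 1.02(1 - 23.1/82.8) = 0.039C*.
The bracket is 0.721, giving C* = 0.736/0.039 = 18.9.

N* ≈ 23.1, C* ≈ 18.9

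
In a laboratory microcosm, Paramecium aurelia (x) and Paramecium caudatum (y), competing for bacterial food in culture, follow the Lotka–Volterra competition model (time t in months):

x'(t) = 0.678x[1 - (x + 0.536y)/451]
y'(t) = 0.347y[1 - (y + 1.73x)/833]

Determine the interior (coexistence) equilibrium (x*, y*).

Setting both brackets to zero gives the nullclines x + 0.536y = 451 and 1.73x + y = 833.
Substituting y = 833 - 1.73x into the first: x(1 - 0.536·1.73) = 451 - 0.536·833.
So x* = 4.51/0.0727 = 62, and then y* = 833 - 1.73·62 = 726.

x* ≈ 62, y* ≈ 726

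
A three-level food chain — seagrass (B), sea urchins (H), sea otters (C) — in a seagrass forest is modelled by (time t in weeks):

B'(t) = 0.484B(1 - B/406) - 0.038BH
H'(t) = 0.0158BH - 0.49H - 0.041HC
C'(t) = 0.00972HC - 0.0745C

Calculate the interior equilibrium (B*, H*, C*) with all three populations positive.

From dC/dt = 0: 0.00972H* = 0.0745, so H* = 7.66.
From dB/dt = 0: 0.484(1 - B*/406) = 0.038·7.66, giving B* = 406·(1 - 0.602) = 162.
From dH/dt = 0: 0.0158·162 - 0.49 = 0.041C*, so C* = 2.06/0.041 = 50.4.

B* ≈ 162, H* ≈ 7.66, C* ≈ 50.4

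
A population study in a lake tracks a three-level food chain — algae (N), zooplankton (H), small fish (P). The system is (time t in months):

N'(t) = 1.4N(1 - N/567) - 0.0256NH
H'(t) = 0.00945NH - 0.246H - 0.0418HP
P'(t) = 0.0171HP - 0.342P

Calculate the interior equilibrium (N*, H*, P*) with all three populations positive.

From dP/dt = 0: 0.0171H* = 0.342, so H* = 20.
From dN/dt = 0: 1.4(1 - N*/567) = 0.0256·20, giving N* = 567·(1 - 0.366) = 360.
From dH/dt = 0: 0.00945·360 - 0.246 = 0.0418P*, so P* = 3.15/0.0418 = 75.4.

N* ≈ 360, H* ≈ 20, P* ≈ 75.4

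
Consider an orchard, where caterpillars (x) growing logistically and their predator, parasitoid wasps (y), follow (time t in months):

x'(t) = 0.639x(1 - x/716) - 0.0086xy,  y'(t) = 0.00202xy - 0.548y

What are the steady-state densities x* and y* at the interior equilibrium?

x* ≈ 271, y* ≈ 46.1

From dy/dt = 0 with y > 0: 0.00202x* = 0.548, so x* = 271.
Substitute into dx/dt = 0: 0.639(1 - 271/716) = 0.0086y*.
The bracket is 0.621, giving y* = 0.397/0.0086 = 46.1.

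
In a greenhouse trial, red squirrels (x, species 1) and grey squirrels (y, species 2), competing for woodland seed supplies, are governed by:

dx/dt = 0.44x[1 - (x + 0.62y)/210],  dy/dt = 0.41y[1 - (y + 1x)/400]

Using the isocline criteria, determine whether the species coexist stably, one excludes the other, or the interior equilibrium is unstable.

species 2 excludes species 1

Compare the nullcline intercepts: K1/α12 = 210/0.62 = 339 < K2 = 400; K2/α21 = 400/1 = 400 > K1 = 210.
Since the inequalities point opposite ways, species 2 can invade but species 1 cannot.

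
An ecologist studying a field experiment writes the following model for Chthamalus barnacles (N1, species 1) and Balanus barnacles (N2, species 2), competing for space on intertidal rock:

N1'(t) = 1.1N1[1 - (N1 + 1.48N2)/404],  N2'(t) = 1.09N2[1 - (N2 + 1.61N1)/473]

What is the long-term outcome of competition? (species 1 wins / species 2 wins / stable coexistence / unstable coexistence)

unstable coexistence (outcome depends on initial conditions)

Compare the nullcline intercepts: K1/α12 = 404/1.48 = 273 < K2 = 473; K2/α21 = 473/1.61 = 294 < K1 = 404.
Since both are reversed, neither can invade when rare; the interior point is a saddle.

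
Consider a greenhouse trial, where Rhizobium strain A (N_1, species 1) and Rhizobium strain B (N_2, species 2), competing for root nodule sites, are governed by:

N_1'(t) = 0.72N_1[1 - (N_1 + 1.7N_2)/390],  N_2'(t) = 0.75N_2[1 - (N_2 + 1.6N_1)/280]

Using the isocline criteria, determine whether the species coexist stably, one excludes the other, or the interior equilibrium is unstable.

unstable coexistence (outcome depends on initial conditions)

Compare the nullcline intercepts: K1/α12 = 390/1.7 = 229 < K2 = 280; K2/α21 = 280/1.6 = 175 < K1 = 390.
Since both are reversed, neither can invade when rare; the interior point is a saddle.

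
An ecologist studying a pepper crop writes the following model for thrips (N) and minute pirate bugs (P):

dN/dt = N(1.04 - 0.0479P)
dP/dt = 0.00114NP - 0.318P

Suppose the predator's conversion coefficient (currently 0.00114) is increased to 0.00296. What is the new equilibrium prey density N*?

N* ≈ 107

At the interior fixed point, setting dP/dt = 0 with P > 0 fixes N* = (predator death rate)/(NP coefficient) — independent of the other coefficients.
With the change, N* = 0.318/0.00296 = 107; it falls from 279.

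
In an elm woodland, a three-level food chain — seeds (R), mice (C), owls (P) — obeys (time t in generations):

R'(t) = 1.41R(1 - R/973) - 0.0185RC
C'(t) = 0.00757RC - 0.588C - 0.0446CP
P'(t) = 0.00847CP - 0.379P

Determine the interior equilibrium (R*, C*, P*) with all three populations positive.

From dP/dt = 0: 0.00847C* = 0.379, so C* = 44.7.
From dR/dt = 0: 1.41(1 - R*/973) = 0.0185·44.7, giving R* = 973·(1 - 0.587) = 402.
From dC/dt = 0: 0.00757·402 - 0.588 = 0.0446P*, so P* = 2.45/0.0446 = 55.

R* ≈ 402, C* ≈ 44.7, P* ≈ 55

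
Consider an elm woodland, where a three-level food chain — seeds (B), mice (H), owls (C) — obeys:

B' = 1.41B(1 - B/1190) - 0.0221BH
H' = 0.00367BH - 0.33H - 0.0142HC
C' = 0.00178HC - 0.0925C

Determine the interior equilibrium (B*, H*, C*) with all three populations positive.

From dC/dt = 0: 0.00178H* = 0.0925, so H* = 52.
From dB/dt = 0: 1.41(1 - B*/1190) = 0.0221·52, giving B* = 1190·(1 - 0.815) = 221.
From dH/dt = 0: 0.00367·221 - 0.33 = 0.0142C*, so C* = 0.48/0.0142 = 33.8.

B* ≈ 221, H* ≈ 52, C* ≈ 33.8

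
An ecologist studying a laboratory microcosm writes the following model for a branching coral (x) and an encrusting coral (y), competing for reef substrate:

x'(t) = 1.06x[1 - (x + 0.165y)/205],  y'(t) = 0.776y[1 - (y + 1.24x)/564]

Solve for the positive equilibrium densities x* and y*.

Setting both brackets to zero gives the nullclines x + 0.165y = 205 and 1.24x + y = 564.
Substituting y = 564 - 1.24x into the first: x(1 - 0.165·1.24) = 205 - 0.165·564.
So x* = 112/0.795 = 141, and then y* = 564 - 1.24·141 = 389.

x* ≈ 141, y* ≈ 389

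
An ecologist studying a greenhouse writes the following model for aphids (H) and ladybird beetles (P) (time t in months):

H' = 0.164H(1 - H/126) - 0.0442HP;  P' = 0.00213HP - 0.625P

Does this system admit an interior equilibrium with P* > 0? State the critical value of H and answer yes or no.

The predator equation gives dP/dt > 0 only when H > 0.625/0.00213 = 293.
Without the predator, H → K = 126. Since 126 < 293, the predator cannot invade.

Threshold H = 293; K < 293, so no, the predator goes extinct.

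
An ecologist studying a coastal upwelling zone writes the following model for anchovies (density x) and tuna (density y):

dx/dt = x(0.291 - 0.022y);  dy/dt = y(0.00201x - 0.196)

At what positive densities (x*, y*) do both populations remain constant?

x* ≈ 97.5, y* ≈ 13.2

Set dy/dt = 0 with y > 0: 0.00201x - 0.196 = 0, so x* = 0.196/0.00201 = 97.5.
Set dx/dt = 0 with x > 0: 0.291 - 0.022y = 0, so y* = 0.291/0.022 = 13.2.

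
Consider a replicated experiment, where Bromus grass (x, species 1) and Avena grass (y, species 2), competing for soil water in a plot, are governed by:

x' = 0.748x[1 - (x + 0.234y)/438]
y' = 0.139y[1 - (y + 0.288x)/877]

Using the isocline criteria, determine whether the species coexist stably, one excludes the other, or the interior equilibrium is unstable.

stable coexistence

Compare the nullcline intercepts: K1/α12 = 438/0.234 = 1870 > K2 = 877; K2/α21 = 877/0.288 = 3050 > K1 = 438.
Since both inequalities hold, each species can invade when rare, so the interior equilibrium is stable.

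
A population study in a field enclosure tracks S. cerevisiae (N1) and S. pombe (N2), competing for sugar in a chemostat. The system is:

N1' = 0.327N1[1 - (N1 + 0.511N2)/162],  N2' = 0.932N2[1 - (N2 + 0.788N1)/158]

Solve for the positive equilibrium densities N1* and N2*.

Setting both brackets to zero gives the nullclines N1 + 0.511N2 = 162 and 0.788N1 + N2 = 158.
Substituting N2 = 158 - 0.788N1 into the first: N1(1 - 0.511·0.788) = 162 - 0.511·158.
So N1* = 81.3/0.597 = 136, and then N2* = 158 - 0.788·136 = 50.8.

N1* ≈ 136, N2* ≈ 50.8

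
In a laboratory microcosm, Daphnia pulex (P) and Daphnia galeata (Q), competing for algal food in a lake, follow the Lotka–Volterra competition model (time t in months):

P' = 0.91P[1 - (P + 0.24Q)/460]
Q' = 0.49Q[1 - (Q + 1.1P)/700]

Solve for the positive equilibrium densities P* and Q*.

Setting both brackets to zero gives the nullclines P + 0.24Q = 460 and 1.1P + Q = 700.
Substituting Q = 700 - 1.1P into the first: P(1 - 0.24·1.1) = 460 - 0.24·700.
So P* = 292/0.736 = 397, and then Q* = 700 - 1.1·397 = 264.

P* ≈ 397, Q* ≈ 264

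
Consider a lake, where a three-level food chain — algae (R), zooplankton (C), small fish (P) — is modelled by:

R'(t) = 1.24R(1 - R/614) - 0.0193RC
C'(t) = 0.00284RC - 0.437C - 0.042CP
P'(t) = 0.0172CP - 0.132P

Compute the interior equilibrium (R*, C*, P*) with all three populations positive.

From dP/dt = 0: 0.0172C* = 0.132, so C* = 7.67.
From dR/dt = 0: 1.24(1 - R*/614) = 0.0193·7.67, giving R* = 614·(1 - 0.119) = 541.
From dC/dt = 0: 0.00284·541 - 0.437 = 0.042P*, so P* = 1.1/0.042 = 26.2.

R* ≈ 541, C* ≈ 7.67, P* ≈ 26.2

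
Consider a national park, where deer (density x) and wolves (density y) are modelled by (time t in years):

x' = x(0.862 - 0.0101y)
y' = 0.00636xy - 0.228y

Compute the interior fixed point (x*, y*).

x* ≈ 35.8, y* ≈ 85.3

Set dy/dt = 0 with y > 0: 0.00636x - 0.228 = 0, so x* = 0.228/0.00636 = 35.8.
Set dx/dt = 0 with x > 0: 0.862 - 0.0101y = 0, so y* = 0.862/0.0101 = 85.3.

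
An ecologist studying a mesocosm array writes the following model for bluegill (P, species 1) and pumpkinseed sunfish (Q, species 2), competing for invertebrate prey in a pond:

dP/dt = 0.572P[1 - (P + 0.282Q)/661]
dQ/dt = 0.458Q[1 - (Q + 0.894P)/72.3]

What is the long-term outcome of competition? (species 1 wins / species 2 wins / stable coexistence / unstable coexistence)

Compare the nullcline intercepts: K1/α12 = 661/0.282 = 2340 > K2 = 72.3; K2/α21 = 72.3/0.894 = 80.9 < K1 = 661.
Since the inequalities point opposite ways, species 1 can invade but species 2 cannot.

species 1 excludes species 2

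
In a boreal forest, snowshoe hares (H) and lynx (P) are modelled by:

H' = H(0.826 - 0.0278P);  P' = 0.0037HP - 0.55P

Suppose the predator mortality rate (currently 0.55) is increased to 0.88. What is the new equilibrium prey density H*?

At the interior fixed point, setting dP/dt = 0 with P > 0 fixes H* = (predator death rate)/(HP coefficient) — independent of the other coefficients.
With the change, H* = 0.88/0.0037 = 238; it rises from 149.

H* ≈ 238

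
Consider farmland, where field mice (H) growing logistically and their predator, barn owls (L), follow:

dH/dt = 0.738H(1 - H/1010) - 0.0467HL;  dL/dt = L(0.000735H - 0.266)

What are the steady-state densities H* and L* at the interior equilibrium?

From dL/dt = 0 with L > 0: 0.000735H* = 0.266, so H* = 362.
Substitute into dH/dt = 0: 0.738(1 - 362/1010) = 0.0467L*.
The bracket is 0.642, giving L* = 0.474/0.0467 = 10.1.

H* ≈ 362, L* ≈ 10.1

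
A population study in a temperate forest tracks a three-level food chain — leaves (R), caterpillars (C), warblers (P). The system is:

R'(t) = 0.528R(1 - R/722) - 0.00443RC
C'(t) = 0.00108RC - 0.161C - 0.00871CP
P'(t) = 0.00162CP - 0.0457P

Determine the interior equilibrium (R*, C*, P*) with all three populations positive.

R* ≈ 551, C* ≈ 28.2, P* ≈ 49.9

From dP/dt = 0: 0.00162C* = 0.0457, so C* = 28.2.
From dR/dt = 0: 0.528(1 - R*/722) = 0.00443·28.2, giving R* = 722·(1 - 0.237) = 551.
From dC/dt = 0: 0.00108·551 - 0.161 = 0.00871P*, so P* = 0.434/0.00871 = 49.9.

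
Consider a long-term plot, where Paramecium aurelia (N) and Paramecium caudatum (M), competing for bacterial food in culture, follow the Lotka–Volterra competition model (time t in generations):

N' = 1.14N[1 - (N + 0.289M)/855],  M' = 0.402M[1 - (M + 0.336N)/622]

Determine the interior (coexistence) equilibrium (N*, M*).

N* ≈ 748, M* ≈ 371

Setting both brackets to zero gives the nullclines N + 0.289M = 855 and 0.336N + M = 622.
Substituting M = 622 - 0.336N into the first: N(1 - 0.289·0.336) = 855 - 0.289·622.
So N* = 675/0.903 = 748, and then M* = 622 - 0.336·748 = 371.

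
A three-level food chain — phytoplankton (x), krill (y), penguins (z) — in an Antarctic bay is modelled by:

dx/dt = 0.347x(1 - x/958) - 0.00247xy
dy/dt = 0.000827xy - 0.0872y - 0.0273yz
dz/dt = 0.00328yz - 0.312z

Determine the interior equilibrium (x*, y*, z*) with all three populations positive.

x* ≈ 309, y* ≈ 95.1, z* ≈ 6.18

From dz/dt = 0: 0.00328y* = 0.312, so y* = 95.1.
From dx/dt = 0: 0.347(1 - x*/958) = 0.00247·95.1, giving x* = 958·(1 - 0.677) = 309.
From dy/dt = 0: 0.000827·309 - 0.0872 = 0.0273z*, so z* = 0.169/0.0273 = 6.18.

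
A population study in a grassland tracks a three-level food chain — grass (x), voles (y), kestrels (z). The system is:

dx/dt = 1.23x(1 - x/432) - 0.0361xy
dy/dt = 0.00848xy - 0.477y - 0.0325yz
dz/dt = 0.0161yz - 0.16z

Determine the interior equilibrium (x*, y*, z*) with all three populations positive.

From dz/dt = 0: 0.0161y* = 0.16, so y* = 9.94.
From dx/dt = 0: 1.23(1 - x*/432) = 0.0361·9.94, giving x* = 432·(1 - 0.292) = 306.
From dy/dt = 0: 0.00848·306 - 0.477 = 0.0325z*, so z* = 2.12/0.0325 = 65.2.

x* ≈ 306, y* ≈ 9.94, z* ≈ 65.2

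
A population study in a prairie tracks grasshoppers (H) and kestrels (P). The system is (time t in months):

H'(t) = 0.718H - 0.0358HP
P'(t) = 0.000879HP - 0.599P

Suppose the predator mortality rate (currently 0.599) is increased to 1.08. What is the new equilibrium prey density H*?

H* ≈ 1230

At the interior fixed point, setting dP/dt = 0 with P > 0 fixes H* = (predator death rate)/(HP coefficient) — independent of the other coefficients.
With the change, H* = 1.08/0.000879 = 1230; it rises from 681.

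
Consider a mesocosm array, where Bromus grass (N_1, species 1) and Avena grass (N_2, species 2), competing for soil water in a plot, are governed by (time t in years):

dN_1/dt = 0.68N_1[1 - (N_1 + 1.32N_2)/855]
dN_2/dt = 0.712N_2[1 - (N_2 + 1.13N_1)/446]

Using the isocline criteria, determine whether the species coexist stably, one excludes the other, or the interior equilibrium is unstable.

species 1 excludes species 2

Compare the nullcline intercepts: K1/α12 = 855/1.32 = 648 > K2 = 446; K2/α21 = 446/1.13 = 395 < K1 = 855.
Since the inequalities point opposite ways, species 1 can invade but species 2 cannot.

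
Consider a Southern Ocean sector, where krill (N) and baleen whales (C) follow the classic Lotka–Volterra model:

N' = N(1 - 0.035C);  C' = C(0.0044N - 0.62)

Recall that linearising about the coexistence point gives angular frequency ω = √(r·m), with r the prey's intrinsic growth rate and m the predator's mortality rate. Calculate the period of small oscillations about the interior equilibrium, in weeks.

Here r = 1 and m = 0.62, so r·m = 0.62.
ω = √0.62 = 0.787 per week, hence T = 2π/ω ≈ 7.98 weeks.

T ≈ 7.98 weeks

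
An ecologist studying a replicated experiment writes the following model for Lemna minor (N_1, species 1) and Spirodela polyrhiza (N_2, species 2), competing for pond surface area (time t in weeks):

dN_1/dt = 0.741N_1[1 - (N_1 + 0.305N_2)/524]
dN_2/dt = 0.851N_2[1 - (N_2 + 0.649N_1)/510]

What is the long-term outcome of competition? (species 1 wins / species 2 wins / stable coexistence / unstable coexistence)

stable coexistence

Compare the nullcline intercepts: K1/α12 = 524/0.305 = 1720 > K2 = 510; K2/α21 = 510/0.649 = 786 > K1 = 524.
Since both inequalities hold, each species can invade when rare, so the interior equilibrium is stable.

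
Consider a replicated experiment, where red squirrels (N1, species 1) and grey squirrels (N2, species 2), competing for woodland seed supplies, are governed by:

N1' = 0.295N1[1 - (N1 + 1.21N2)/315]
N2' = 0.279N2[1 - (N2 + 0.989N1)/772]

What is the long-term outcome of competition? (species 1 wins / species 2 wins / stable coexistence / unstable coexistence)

Compare the nullcline intercepts: K1/α12 = 315/1.21 = 260 < K2 = 772; K2/α21 = 772/0.989 = 781 > K1 = 315.
Since the inequalities point opposite ways, species 2 can invade but species 1 cannot.

species 2 excludes species 1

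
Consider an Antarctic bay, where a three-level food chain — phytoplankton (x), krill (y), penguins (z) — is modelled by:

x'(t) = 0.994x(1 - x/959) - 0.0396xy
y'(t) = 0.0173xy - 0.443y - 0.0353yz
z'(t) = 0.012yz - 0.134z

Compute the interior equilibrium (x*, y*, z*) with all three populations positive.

x* ≈ 532, y* ≈ 11.2, z* ≈ 248

From dz/dt = 0: 0.012y* = 0.134, so y* = 11.2.
From dx/dt = 0: 0.994(1 - x*/959) = 0.0396·11.2, giving x* = 959·(1 - 0.445) = 532.
From dy/dt = 0: 0.0173·532 - 0.443 = 0.0353z*, so z* = 8.77/0.0353 = 248.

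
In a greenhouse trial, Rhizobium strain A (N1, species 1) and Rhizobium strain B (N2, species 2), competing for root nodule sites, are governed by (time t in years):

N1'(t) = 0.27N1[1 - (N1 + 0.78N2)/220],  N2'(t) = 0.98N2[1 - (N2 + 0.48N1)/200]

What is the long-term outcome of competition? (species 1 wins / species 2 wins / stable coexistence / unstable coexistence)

Compare the nullcline intercepts: K1/α12 = 220/0.78 = 282 > K2 = 200; K2/α21 = 200/0.48 = 417 > K1 = 220.
Since both inequalities hold, each species can invade when rare, so the interior equilibrium is stable.

stable coexistence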